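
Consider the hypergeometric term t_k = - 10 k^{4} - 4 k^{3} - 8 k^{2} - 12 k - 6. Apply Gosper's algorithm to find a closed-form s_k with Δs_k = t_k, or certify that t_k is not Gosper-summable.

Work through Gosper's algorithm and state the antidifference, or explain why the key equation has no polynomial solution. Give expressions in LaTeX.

r(k) = (5*k**4 + 22*k**3 + 40*k**2 + 40*k + 20)/(5*k**4 + 2*k**3 + 4*k**2 + 6*k + 3) after simplifying.
A = 1, B = 1, C = k**4 + 2*k**3/5 + 4*k**2/5 + 6*k/5 + 3/5.
Solve (1)·f(k+1) − (1)·f(k) = k**4 + 2*k**3/5 + 4*k**2/5 + 6*k/5 + 3/5.
d = 5 from the (0,0,4) case.
A polynomial solution: f(k) = k*(2*k**4 - 4*k**3 + 4*k**2 + 3*k + 1)/10.
Get s_k = R·t_k = k*(-2*k**4 + 4*k**3 - 4*k**2 - 3*k - 1) with R(k) = B(k−1)f(k)/C(k) = k*(2*k**4 - 4*k**3 + 4*k**2 + 3*k + 1)/(2*(5*k**4 + 2*k**3 + 4*k**2 + 6*k + 3)).
s_(k+1) − s_k = -10*k**4 - 4*k**3 - 8*k**2 - 12*k - 6 = t_k.

s_k = k \left(- 2 k^{4} + 4 k^{3} - 4 k^{2} - 3 k - 1\right)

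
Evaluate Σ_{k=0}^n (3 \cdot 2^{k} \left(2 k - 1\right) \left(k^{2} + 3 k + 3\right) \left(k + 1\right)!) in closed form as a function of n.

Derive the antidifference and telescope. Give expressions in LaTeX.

S(n) = 6 \cdot 2^{n} n^{4} n! + 24 \cdot 2^{n} n^{3} n! + 24 \cdot 2^{n} n^{2} n! - 6 \cdot 2^{n} n n! - 12 \cdot 2^{n} n! + 3

Ratio r(k) = 2*(k + 2)*(2*k + 1)*(3*k + (k + 1)**2 + 6)/((2*k - 1)*(k**2 + 3*k + 3)).
Normal form (A,B,C) = (2*k + 4, 1, k**3 + 5*k**2/2 + 3*k/2 - 3/2).
f must satisfy (2*k + 4)·f(k+1) − (1)·f(k) = k**3 + 5*k**2/2 + 3*k/2 - 3/2.
deg f ≤ 2 (via 1,0,3).
Coefficient equations give f(k) = (k**2 - k - 1)/2.
Get s_k = R·t_k = 3*2**k*(k**2 - k - 1)*factorial(k + 1) with R(k) = B(k−1)f(k)/C(k) = (k**2 - k - 1)/((2*k - 1)*(k**2 + 3*k + 3)).
Δs = 3*2**k*(2*k - 1)*(k**2 + 3*k + 3)*factorial(k + 1), as required.
s_(n+1) = 6*2**n*(n**2 + n - 1)*factorial(n + 2) and s_(0) = -3, so S(n) = 6*2**n*n**4*factorial(n) + 24*2**n*n**3*factorial(n) + 24*2**n*n**2*factorial(n) - 6*2**n*n*factorial(n) - 12*2**n*factorial(n) + 3.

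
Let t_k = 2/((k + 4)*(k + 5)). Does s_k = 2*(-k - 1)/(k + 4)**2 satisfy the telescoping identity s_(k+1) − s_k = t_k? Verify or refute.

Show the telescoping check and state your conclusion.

Invalid: residual 6*(-2*k - 9)/(k**4 + 18*k**3 + 121*k**2 + 360*k + 400) ≠ 0.

s_(k+1) = 2*(-k - 2)/(k + 5)**2
s_(k+1) − s_k = 2*(k**2 + 3*k - 7)/(k**4 + 18*k**3 + 121*k**2 + 360*k + 400)
(s_(k+1) − s_k) − t_k = 6*(-2*k - 9)/(k**4 + 18*k**3 + 121*k**2 + 360*k + 400)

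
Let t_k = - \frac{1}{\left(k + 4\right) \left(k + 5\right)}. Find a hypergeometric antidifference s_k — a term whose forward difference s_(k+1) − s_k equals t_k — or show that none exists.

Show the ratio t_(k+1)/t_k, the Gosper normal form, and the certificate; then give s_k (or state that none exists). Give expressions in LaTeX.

s_k = - \frac{k}{4 k + 16}

The ratio is (k + 4)/(k + 6).
Take A(k)=k + 4, B(k)=k + 6, C(k)=1.
f must satisfy (k + 4)·f(k+1) − (k + 5)·f(k) = 1.
d = 1 from the (1,1,0) case.
Match coefficients ⇒ f(k) = k/4.
Certificate R = B(k−1)f/C = k*(k + 5)/4 gives s_k = -k/(4*k + 16).
Verify: -1/(k**2 + 9*k + 20) matches t_k.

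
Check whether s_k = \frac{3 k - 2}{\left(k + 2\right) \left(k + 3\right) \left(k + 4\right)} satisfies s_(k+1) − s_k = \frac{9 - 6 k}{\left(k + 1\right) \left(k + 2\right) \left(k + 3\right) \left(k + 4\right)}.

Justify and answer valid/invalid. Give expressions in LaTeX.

s_(k+1) = (3*k + 1)/((k + 3)*(k + 4)*(k + 5))
s_(k+1) − s_k = 6*(2 - k)/(k**4 + 14*k**3 + 71*k**2 + 154*k + 120)
(s_(k+1) − s_k) − t_k = 3*(9*k - 11)/(k**5 + 15*k**4 + 85*k**3 + 225*k**2 + 274*k + 120)

Invalid: residual \frac{3 \left(9 k - 11\right)}{k^{5} + 15 k^{4} + 85 k^{3} + 225 k^{2} + 274 k + 120} ≠ 0.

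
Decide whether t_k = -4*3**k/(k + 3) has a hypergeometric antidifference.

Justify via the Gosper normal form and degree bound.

No — t_k has no hypergeometric antidifference.

t_(k+1)/t_k = 3*(k + 3)/(k + 4).
Normal form (A,B,C) = (3*k + 9, k + 4, 1).
Key eq: (3*k + 9)·f(k+1) = (k + 3)·f(k) + (1).
Bound: deg f ≤ -1.
d = -1 < 0 ⇒ no nonzero polynomial f; not summable.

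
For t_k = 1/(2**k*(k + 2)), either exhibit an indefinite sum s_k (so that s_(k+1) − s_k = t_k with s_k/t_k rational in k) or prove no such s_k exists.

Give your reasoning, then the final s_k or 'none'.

none — t_k is not Gosper-summable

Ratio r(k) = (k + 2)/(2*(k + 3)).
Take A(k)=k/2 + 1, B(k)=k + 3, C(k)=1.
Need (k/2 + 1)·f(k+1) − (k + 2)·f(k) = 1.
Bound: deg f ≤ -1.
Negative degree bound (-1): no f exists, t_k not Gosper-summable.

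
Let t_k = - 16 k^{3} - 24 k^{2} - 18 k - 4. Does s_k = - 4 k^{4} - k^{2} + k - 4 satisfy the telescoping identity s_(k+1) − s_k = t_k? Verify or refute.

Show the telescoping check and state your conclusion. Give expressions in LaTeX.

Valid — Δs_k = t_k.

s_(k+1) = k - 4*(k + 1)**4 - (k + 1)**2 - 3
s_(k+1) − s_k = -16*k**3 - 24*k**2 - 18*k - 4
(s_(k+1) − s_k) − t_k = 0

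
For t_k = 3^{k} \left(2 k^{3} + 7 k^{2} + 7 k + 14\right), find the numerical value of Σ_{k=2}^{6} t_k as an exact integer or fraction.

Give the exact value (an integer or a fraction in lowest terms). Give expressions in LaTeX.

r(k) = 3*(2*k**3 + 13*k**2 + 27*k + 30)/(2*k**3 + 7*k**2 + 7*k + 14) after simplifying.
Gosper form: A/B · C(k+1)/C(k) with A=3, B=1, C=k**3 + 7*k**2/2 + 7*k/2 + 7.
Need (3)·f(k+1) − (1)·f(k) = k**3 + 7*k**2/2 + 7*k/2 + 7.
From deg A=0, deg B=0, deg C=3: d=3.
A polynomial solution: f(k) = (k + 1)*(k**2 - 2*k + 4)/2.
Certificate R = B(k−1)f/C = (k + 1)*(k**2 - 2*k + 4)/(2*k**3 + 7*k**2 + 7*k + 14) gives s_k = 3**k*(k**3 - k**2 + 2*k + 4).
s_(k+1) − s_k = 3**k*(2*k**3 + 7*k**2 + 7*k + 14) = t_k.
Sum = s_(7) − s_(2); s_(7) = 682344, s_(2) = 108 ⇒ 682236.

Σ = 682236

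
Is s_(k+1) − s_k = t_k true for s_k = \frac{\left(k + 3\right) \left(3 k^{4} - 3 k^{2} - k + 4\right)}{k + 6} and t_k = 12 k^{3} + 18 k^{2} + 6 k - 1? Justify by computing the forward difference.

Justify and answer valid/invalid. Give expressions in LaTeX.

Invalid: residual \frac{3 \left(- 9 k^{4} - 90 k^{3} - 117 k^{2} - 36 k + 10\right)}{k^{2} + 13 k + 42} ≠ 0.

s_(k+1) = -(k + 4)*(k - 3*(k + 1)**4 + 3*(k + 1)**2 - 3)/(k + 7)
s_(k+1) − s_k = (12*k**5 + 147*k**4 + 474*k**3 + 482*k**2 + 131*k - 12)/(k**2 + 13*k + 42)
(s_(k+1) − s_k) − t_k = 3*(-9*k**4 - 90*k**3 - 117*k**2 - 36*k + 10)/(k**2 + 13*k + 42)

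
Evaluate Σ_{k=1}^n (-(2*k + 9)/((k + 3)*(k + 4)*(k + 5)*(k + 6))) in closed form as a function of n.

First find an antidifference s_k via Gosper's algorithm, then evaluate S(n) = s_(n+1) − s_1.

S(n) = n*(-n - 10)/(24*(n**2 + 10*n + 24))

r(k) = (k + 3)*(2*k + 11)/((k + 7)*(2*k + 9)) after simplifying.
Factor: A=k + 3; B=k + 7; C=k + 9/2.
Key eq: (k + 3)·f(k+1) = (k + 6)·f(k) + (k + 9/2).
deg f ≤ 3 (via 1,1,1).
A polynomial solution: f(k) = k*(k + 4)*(k + 8)/30.
So s_k = (B(k−1)f/C)·t_k = (k*(k + 4)*(k + 6)*(k + 8)/(15*(2*k + 9)))·t_k = k*(-k - 8)/(15*(k**2 + 8*k + 15)).
Verify: (-2*k - 9)/(k**4 + 18*k**3 + 119*k**2 + 342*k + 360) matches t_k.
Telescope: S(n) = s_(n+1) − s_(1) = (-n**2 - 10*n - 9)/(15*(n**2 + 10*n + 24)) − (-1/40) = n*(-n - 10)/(24*(n**2 + 10*n + 24)).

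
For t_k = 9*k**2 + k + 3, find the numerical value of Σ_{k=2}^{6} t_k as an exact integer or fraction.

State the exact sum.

Σ = 845

t_(k+1)/t_k = (k + 9*(k + 1)**2 + 4)/(9*k**2 + k + 3).
Take A(k)=1, B(k)=1, C(k)=k**2 + k/9 + 1/3.
f must satisfy (1)·f(k+1) − (1)·f(k) = k**2 + k/9 + 1/3.
d = 3 from the (0,0,2) case.
Solve for f: f(k) = k*(3*k**2 - 4*k + 4)/9 (degree 3 ≤ 3).
R(k) = B(k−1)·f(k)/C(k) = k*(3*k**2 - 4*k + 4)/(9*k**2 + k + 3); s_k = R·t_k = k*(3*k**2 - 4*k + 4).
s_(k+1) − s_k = 9*k**2 + k + 3 = t_k.
Σ_(k=2)^(6) t_k = s_(7) − s_(2) = 861 − (16) = 845.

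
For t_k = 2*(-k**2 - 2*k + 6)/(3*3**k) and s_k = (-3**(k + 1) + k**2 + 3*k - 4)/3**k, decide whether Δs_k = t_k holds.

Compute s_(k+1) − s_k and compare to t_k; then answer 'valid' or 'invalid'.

s_(k+1) = (-9*3**k + k**2 + 5*k)/(3*3**k)
s_(k+1) − s_k = 2*(-k**2 - 2*k + 6)/(3*3**k)
(s_(k+1) − s_k) − t_k = 0

Valid: the claim telescopes to t_k.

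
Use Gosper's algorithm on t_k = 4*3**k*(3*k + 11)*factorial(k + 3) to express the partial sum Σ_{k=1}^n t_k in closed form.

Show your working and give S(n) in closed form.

S(n) = 12*3**n*factorial(n + 4) - 288

Compute t_(k+1)/t_k: get 3*(k + 4)*(3*k + 14)/(3*k + 11).
Take A(k)=3*k + 12, B(k)=1, C(k)=k + 11/3.
Set up (3*k + 12)·f(k+1) − (1)·f(k) − (k + 11/3) = 0.
Bound: deg f ≤ 0.
Solving with deg f ≤ 0: f(k) = 1/3.
So s_k = (B(k−1)f/C)·t_k = (1/(3*k + 11))·t_k = 4*3**k*factorial(k + 3).
Verify: 4*3**k*(3*k + 11)*factorial(k + 3) matches t_k.
s_(n+1) = 12*3**n*factorial(n + 4) and s_(1) = 288, so S(n) = 12*3**n*factorial(n + 4) - 288.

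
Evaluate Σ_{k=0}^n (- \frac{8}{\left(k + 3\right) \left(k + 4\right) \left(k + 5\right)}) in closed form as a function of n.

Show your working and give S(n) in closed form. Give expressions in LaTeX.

S(n) = \frac{- n^{2} - 9 n - 8}{3 \left(n^{2} + 9 n + 20\right)}

Compute t_(k+1)/t_k: get (k + 3)/(k + 6).
Factor: A=k + 3; B=k + 6; C=1.
f must satisfy (k + 3)·f(k+1) − (k + 5)·f(k) = 1.
Bound: deg f ≤ 2.
Solving with deg f ≤ 2: f(k) = k*(k + 7)/24.
R(k) = B(k−1)·f(k)/C(k) = k*(k + 5)*(k + 7)/24; s_k = R·t_k = k*(-k - 7)/(3*(k + 3)*(k + 4)).
Verify: -8/(k**3 + 12*k**2 + 47*k + 60) matches t_k.
Σ_(k=0)^n t_k = s_(n+1) − s_(0) = ((-n**2 - 9*n - 8)/(3*(n**2 + 9*n + 20))) − (0), i.e. (-n**2 - 9*n - 8)/(3*(n**2 + 9*n + 20)).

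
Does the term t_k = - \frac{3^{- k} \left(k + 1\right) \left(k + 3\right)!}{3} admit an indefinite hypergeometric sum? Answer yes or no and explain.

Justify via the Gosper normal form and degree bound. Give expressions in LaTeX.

Yes. s_k = - 3^{- k} \left(k + 3\right)!.

r(k) = (k + 2)*(k + 4)/(3*(k + 1)) after simplifying.
Gosper form: A/B · C(k+1)/C(k) with A=k/3 + 4/3, B=1, C=k + 1.
f must satisfy (k/3 + 4/3)·f(k+1) − (1)·f(k) = k + 1.
Degrees (1,0,1) ⇒ d ≤ 0.
A polynomial solution: f(k) = 3.
So s_k = (B(k−1)f/C)·t_k = (3/(k + 1))·t_k = -factorial(k + 3)/3**k.
s_(k+1) − s_k = -(k + 1)*factorial(k + 3)/(3*3**k) = t_k.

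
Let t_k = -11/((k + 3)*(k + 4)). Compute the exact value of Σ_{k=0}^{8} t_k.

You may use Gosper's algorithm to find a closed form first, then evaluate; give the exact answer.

t_(k+1)/t_k = (k + 3)/(k + 5).
Take A(k)=k + 3, B(k)=k + 5, C(k)=1.
Key eq: (k + 3)·f(k+1) = (k + 4)·f(k) + (1).
Degrees (1,1,0) ⇒ d ≤ 1.
Match coefficients ⇒ f(k) = k/3.
R(k) = B(k−1)·f(k)/C(k) = k*(k + 4)/3; s_k = R·t_k = -11*k/(3*k + 9).
Verify: -11/(k**2 + 7*k + 12) matches t_k.
Telescoping: Σ = s_(9) − s_(0) = -11/4 − (0) = -11/4.

Σ = -11/4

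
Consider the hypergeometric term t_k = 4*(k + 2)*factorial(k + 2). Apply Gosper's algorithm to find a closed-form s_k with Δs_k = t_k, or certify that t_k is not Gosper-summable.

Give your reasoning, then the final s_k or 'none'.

s_k = 4*factorial(k + 2)

Ratio r(k) = (k + 3)**2/(k + 2).
So A=k + 3 and B=1, with C=k + 2.
Set up (k + 3)·f(k+1) − (1)·f(k) − (k + 2) = 0.
From deg A=1, deg B=0, deg C=1: d=0.
Solving with deg f ≤ 0: f(k) = 1.
So s_k = (B(k−1)f/C)·t_k = (1/(k + 2))·t_k = 4*factorial(k + 2).
s_(k+1) − s_k = 4*(k + 2)*factorial(k + 2) = t_k.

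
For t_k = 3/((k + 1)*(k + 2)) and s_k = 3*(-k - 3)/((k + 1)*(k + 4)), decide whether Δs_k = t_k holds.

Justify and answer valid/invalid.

Invalid: residual 6*(-k - 3)/(k**4 + 12*k**3 + 49*k**2 + 78*k + 40) ≠ 0.

s_(k+1) = 3*(-k - 4)/((k + 2)*(k + 5))
s_(k+1) − s_k = 3*(k**2 + 7*k + 14)/(k**4 + 12*k**3 + 49*k**2 + 78*k + 40)
(s_(k+1) − s_k) − t_k = 6*(-k - 3)/(k**4 + 12*k**3 + 49*k**2 + 78*k + 40)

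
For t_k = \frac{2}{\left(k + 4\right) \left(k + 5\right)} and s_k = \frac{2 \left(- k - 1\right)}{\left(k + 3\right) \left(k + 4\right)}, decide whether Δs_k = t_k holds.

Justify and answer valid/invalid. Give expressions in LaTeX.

s_(k+1) = 2*(-k - 2)/((k + 4)*(k + 5))
s_(k+1) − s_k = 2*(k - 1)/(k**3 + 12*k**2 + 47*k + 60)
(s_(k+1) − s_k) − t_k = -8/(k**3 + 12*k**2 + 47*k + 60)

Invalid: residual - \frac{8}{k^{3} + 12 k^{2} + 47 k + 60} ≠ 0.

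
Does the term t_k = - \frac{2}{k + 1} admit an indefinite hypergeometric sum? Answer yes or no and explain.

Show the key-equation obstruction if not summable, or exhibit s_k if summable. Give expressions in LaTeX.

The ratio is (k + 1)/(k + 2).
Gosper form: A/B · C(k+1)/C(k) with A=k + 1, B=k + 2, C=1.
Set up (k + 1)·f(k+1) − (k + 1)·f(k) − (1) = 0.
deg f ≤ 0 (via 1,1,0).
Write f(k) = c0. Then LHS − RHS = -1, requiring -1 = 0: contradictory. No certificate.

No — the linear system for f has no solution.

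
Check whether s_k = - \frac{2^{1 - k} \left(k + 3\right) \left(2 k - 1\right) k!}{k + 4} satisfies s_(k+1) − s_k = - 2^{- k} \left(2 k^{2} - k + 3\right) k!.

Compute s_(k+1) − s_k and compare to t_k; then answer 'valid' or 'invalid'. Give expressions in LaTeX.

s_(k+1) = -(k + 4)*(2*k + 1)*factorial(k + 1)/(2**k*(k + 5))
s_(k+1) − s_k = -(2*k**4 + 15*k**3 + 27*k**2 + 12*k + 46)*factorial(k)/(2**k*(k + 4)*(k + 5))
(s_(k+1) − s_k) − t_k = (2*k**3 + 7*k**2 - 5*k + 14)*factorial(k)/(2**k*(k + 4)*(k + 5))

Invalid: residual \frac{2^{- k} \left(2 k^{3} + 7 k^{2} - 5 k + 14\right) k!}{\left(k + 4\right) \left(k + 5\right)} ≠ 0.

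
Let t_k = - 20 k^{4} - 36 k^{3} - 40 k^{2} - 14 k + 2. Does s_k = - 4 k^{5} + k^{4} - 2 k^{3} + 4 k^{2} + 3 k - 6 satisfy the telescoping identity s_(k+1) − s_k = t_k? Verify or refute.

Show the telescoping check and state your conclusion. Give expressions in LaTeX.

valid (s_(k+1) − s_k reduces to t_k)

s_(k+1) = -4*k**5 - 19*k**4 - 38*k**3 - 36*k**2 - 11*k - 4
s_(k+1) − s_k = -20*k**4 - 36*k**3 - 40*k**2 - 14*k + 2
(s_(k+1) − s_k) − t_k = 0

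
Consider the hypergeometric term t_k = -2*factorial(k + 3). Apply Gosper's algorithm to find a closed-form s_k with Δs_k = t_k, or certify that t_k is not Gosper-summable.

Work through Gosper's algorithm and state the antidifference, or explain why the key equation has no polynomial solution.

Compute t_(k+1)/t_k: get k + 4.
Take A(k)=k + 4, B(k)=1, C(k)=1.
Solve (k + 4)·f(k+1) − (1)·f(k) = 1.
From deg A=1, deg B=0, deg C=0: d=-1.
deg f ≤ -1 is impossible — no certificate.

none — t_k is not Gosper-summable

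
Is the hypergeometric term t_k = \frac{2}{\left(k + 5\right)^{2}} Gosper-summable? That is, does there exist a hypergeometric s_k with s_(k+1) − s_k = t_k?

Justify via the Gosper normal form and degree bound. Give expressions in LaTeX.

Step 1: r(k) = (k + 5)**2/(k + 6)**2.
Normal form (A,B,C) = (k**2 + 10*k + 25, k**2 + 12*k + 36, 1).
Set up (k**2 + 10*k + 25)·f(k+1) − (k**2 + 10*k + 25)·f(k) − (1) = 0.
Degrees (2,2,0) ⇒ d ≤ 0.
Put f(k) = c0: A·f(k+1) − B(k−1)·f(k) − C = -1; need -1 = 0 — inconsistent ⇒ no f, not summable.

No — t_k has no hypergeometric antidifference.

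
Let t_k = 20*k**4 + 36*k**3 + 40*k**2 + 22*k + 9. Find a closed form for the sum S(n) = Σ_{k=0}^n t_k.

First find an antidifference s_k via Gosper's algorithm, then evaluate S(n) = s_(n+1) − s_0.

The ratio is (20*k**4 + 116*k**3 + 268*k**2 + 290*k + 127)/(20*k**4 + 36*k**3 + 40*k**2 + 22*k + 9).
Take A(k)=1, B(k)=1, C(k)=k**4 + 9*k**3/5 + 2*k**2 + 11*k/10 + 9/20.
Need (1)·f(k+1) − (1)·f(k) = k**4 + 9*k**3/5 + 2*k**2 + 11*k/10 + 9/20.
d = 5 from the (0,0,4) case.
A polynomial solution: f(k) = k*(4*k**4 - k**3 + 2*k**2 + 4)/20.
Get s_k = R·t_k = k*(4*k**4 - k**3 + 2*k**2 + 4) with R(k) = B(k−1)f(k)/C(k) = k*(4*k**4 - k**3 + 2*k**2 + 4)/(20*k**4 + 36*k**3 + 40*k**2 + 22*k + 9).
Verify: 20*k**4 + 36*k**3 + 40*k**2 + 22*k + 9 matches t_k.
Telescope: S(n) = s_(n+1) − s_(0) = 4*n**5 + 19*n**4 + 38*n**3 + 40*n**2 + 26*n + 9 − (0) = 4*n**5 + 19*n**4 + 38*n**3 + 40*n**2 + 26*n + 9.

S(n) = 4*n**5 + 19*n**4 + 38*n**3 + 40*n**2 + 26*n + 9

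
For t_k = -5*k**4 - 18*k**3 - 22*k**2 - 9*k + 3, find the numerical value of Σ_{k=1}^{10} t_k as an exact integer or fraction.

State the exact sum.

Σ = -190050

Ratio r(k) = (5*k**4 + 38*k**3 + 106*k**2 + 127*k + 51)/(5*k**4 + 18*k**3 + 22*k**2 + 9*k - 3).
Gosper form: A/B · C(k+1)/C(k) with A=1, B=1, C=k**4 + 18*k**3/5 + 22*k**2/5 + 9*k/5 - 3/5.
f must satisfy (1)·f(k+1) − (1)·f(k) = k**4 + 18*k**3/5 + 22*k**2/5 + 9*k/5 - 3/5.
Bound: deg f ≤ 5.
Solve for f: f(k) = k*(k + 2)*(k**3 - 2)/5 (degree 5 ≤ 5).
Get s_k = R·t_k = k*(-k**4 - 2*k**3 + 2*k + 4) with R(k) = B(k−1)f(k)/C(k) = k*(k + 2)*(k**3 - 2)/(5*k**4 + 18*k**3 + 22*k**2 + 9*k - 3).
Δs = -5*k**4 - 18*k**3 - 22*k**2 - 9*k + 3, as required.
Telescoping: Σ = s_(11) − s_(1) = -190047 − (3) = -190050.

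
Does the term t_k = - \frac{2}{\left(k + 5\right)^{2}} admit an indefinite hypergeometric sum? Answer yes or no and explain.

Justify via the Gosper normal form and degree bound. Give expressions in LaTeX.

No. Not Gosper-summable.

Ratio r(k) = (k + 5)**2/(k + 6)**2.
Factor: A=k**2 + 10*k + 25; B=k**2 + 12*k + 36; C=1.
Key eq: (k**2 + 10*k + 25)·f(k+1) = (k**2 + 10*k + 25)·f(k) + (1).
Bound: deg f ≤ 0.
Put f(k) = c0: A·f(k+1) − B(k−1)·f(k) − C = -1; need -1 = 0 — inconsistent ⇒ no f, not summable.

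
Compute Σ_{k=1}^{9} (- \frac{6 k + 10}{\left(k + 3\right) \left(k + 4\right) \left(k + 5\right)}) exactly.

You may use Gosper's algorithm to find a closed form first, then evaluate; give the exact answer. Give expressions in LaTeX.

Step 1: r(k) = (k + 3)*(3*k + 8)/((k + 6)*(3*k + 5)).
Take A(k)=k + 3, B(k)=k + 6, C(k)=k + 5/3.
f must satisfy (k + 3)·f(k+1) − (k + 5)·f(k) = k + 5/3.
Bound: deg f ≤ 2.
Solving with deg f ≤ 2: f(k) = k*(7*k + 13)/36.
Certificate R = B(k−1)f/C = k*(k + 5)*(7*k + 13)/(12*(3*k + 5)) gives s_k = -k*(7*k + 13)/(6*(k + 3)*(k + 4)).
Δs = 2*(-3*k - 5)/(k**3 + 12*k**2 + 47*k + 60), as required.
Telescoping: Σ = s_(10) − s_(1) = -415/546 − (-1/6) = -54/91.

Σ = -54/91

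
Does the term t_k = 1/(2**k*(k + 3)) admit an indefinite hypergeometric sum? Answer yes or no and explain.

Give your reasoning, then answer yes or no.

Step 1: r(k) = (k + 3)/(2*(k + 4)).
Take A(k)=k/2 + 3/2, B(k)=k + 4, C(k)=1.
Need (k/2 + 3/2)·f(k+1) − (k + 3)·f(k) = 1.
deg f ≤ -1 (via 1,1,0).
Bound -1 < 0, so the key equation has no polynomial solution.

No. Not Gosper-summable.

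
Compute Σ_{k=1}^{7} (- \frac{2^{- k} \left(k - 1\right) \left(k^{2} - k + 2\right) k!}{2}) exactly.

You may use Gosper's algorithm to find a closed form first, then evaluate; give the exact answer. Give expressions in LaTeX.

Compute t_(k+1)/t_k: get k*(k + 1)*(-k + (k + 1)**2 + 1)/(2*(k - 1)*(k**2 - k + 2)).
A = k/2 + 1/2, B = 1, C = k**3 - 2*k**2 + 3*k - 2.
Solve (k/2 + 1/2)·f(k+1) − (1)·f(k) = k**3 - 2*k**2 + 3*k - 2.
deg f ≤ 2 (via 1,0,3).
A polynomial solution: f(k) = 2*k*(k - 3).
Certificate R = B(k−1)f/C = 2*k*(k - 3)/((k - 1)*(k**2 - k + 2)) gives s_k = -k*(k - 3)*factorial(k)/2**k.
s_(k+1) − s_k = -(k - 1)*(k**2 - k + 2)*factorial(k)/(2*2**k) = t_k.
Telescoping: Σ = s_(8) − s_(1) = -6300 − (1) = -6301.

Σ = -6301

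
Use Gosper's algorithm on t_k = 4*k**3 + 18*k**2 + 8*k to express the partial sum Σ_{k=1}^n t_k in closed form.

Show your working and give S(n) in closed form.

Compute t_(k+1)/t_k: get (2*k**3 + 15*k**2 + 28*k + 15)/(k*(2*k**2 + 9*k + 4)).
Gosper form: A/B · C(k+1)/C(k) with A=1, B=1, C=k**3 + 9*k**2/2 + 2*k.
Key eq: (1)·f(k+1) = (1)·f(k) + (k**3 + 9*k**2/2 + 2*k).
Degrees (0,0,3) ⇒ d ≤ 4.
Match coefficients ⇒ f(k) = k*(k - 1)*(k**2 + 5*k + 1)/4.
So s_k = (B(k−1)f/C)·t_k = ((k - 1)*(k**2 + 5*k + 1)/(2*(k + 4)*(2*k + 1)))·t_k = k*(k**3 + 4*k**2 - 4*k - 1).
s_(k+1) − s_k = 2*k*(2*k**2 + 9*k + 4) = t_k.
Σ_(k=1)^n t_k = s_(n+1) − s_(1) = (n*(n**3 + 8*n**2 + 14*n + 7)) − (0), i.e. n*(n**3 + 8*n**2 + 14*n + 7).

S(n) = n*(n**3 + 8*n**2 + 14*n + 7)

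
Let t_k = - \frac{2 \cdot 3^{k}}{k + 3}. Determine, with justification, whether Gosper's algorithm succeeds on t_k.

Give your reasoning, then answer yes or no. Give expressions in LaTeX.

No — negative degree bound, so no certificate f.

Compute t_(k+1)/t_k: get 3*(k + 3)/(k + 4).
So A=3*k + 9 and B=k + 4, with C=1.
Solve (3*k + 9)·f(k+1) − (k + 3)·f(k) = 1.
Degrees (1,1,0) ⇒ d ≤ -1.
deg f ≤ -1 is impossible — no certificate.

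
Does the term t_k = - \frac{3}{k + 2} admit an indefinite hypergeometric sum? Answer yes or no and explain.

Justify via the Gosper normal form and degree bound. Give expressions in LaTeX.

No; the coefficient equations for f are inconsistent.

Step 1: r(k) = (k + 2)/(k + 3).
A = k + 2, B = k + 3, C = 1.
f must satisfy (k + 2)·f(k+1) − (k + 2)·f(k) = 1.
Bound: deg f ≤ 0.
Generic f = c0 gives residual -1; -1 = 0 cannot hold, so t_k is not Gosper-summable.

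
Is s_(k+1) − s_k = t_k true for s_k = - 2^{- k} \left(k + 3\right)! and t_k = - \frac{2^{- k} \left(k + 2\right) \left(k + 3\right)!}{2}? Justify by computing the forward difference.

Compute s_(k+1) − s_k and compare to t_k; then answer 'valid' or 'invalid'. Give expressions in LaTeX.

s_(k+1) = -factorial(k + 4)/(2*2**k)
s_(k+1) − s_k = -(k + 2)*factorial(k + 3)/(2*2**k)
(s_(k+1) − s_k) − t_k = 0

valid (s_(k+1) − s_k reduces to t_k)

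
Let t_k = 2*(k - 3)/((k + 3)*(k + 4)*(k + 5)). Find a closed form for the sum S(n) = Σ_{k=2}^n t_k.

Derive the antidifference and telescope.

S(n) = 2*(n**2 - 6*n + 5)/(15*(n**2 + 9*n + 20))

r(k) = (k - 2)*(k + 3)/((k - 3)*(k + 6)) after simplifying.
So A=k + 3 and B=k + 6, with C=k - 3.
f must satisfy (k + 3)·f(k+1) − (k + 5)·f(k) = k - 3.
Degrees (1,1,1) ⇒ d ≤ 2.
Solving with deg f ≤ 2: f(k) = -k.
So s_k = (B(k−1)f/C)·t_k = (-k*(k + 5)/(k - 3))·t_k = -2*k/((k + 3)*(k + 4)).
Verify: 2*(k - 3)/(k**3 + 12*k**2 + 47*k + 60) matches t_k.
Telescope: S(n) = s_(n+1) − s_(2) = 2*(-n - 1)/(n**2 + 9*n + 20) − (-2/15) = 2*(n**2 - 6*n + 5)/(15*(n**2 + 9*n + 20)).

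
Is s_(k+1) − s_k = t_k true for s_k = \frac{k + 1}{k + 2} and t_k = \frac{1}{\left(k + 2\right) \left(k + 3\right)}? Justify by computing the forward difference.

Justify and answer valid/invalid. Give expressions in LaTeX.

valid; difference matches t_k

s_(k+1) = (k + 2)/(k + 3)
s_(k+1) − s_k = 1/(k**2 + 5*k + 6)
(s_(k+1) − s_k) − t_k = 0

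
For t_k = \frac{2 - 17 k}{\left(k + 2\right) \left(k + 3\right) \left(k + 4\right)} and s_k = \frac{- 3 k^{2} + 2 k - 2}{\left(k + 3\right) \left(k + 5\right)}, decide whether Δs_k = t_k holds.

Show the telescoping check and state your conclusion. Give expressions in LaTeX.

Invalid: residual \frac{3 \left(- 3 k^{3} + 7 k^{2} + 89 k - 18\right)}{k^{5} + 20 k^{4} + 155 k^{3} + 580 k^{2} + 1044 k + 720} ≠ 0.

s_(k+1) = (2*k - 3*(k + 1)**2)/((k + 4)*(k + 6))
s_(k+1) − s_k = (-26*k**2 - 112*k + 3)/(k**4 + 18*k**3 + 119*k**2 + 342*k + 360)
(s_(k+1) − s_k) − t_k = 3*(-3*k**3 + 7*k**2 + 89*k - 18)/(k**5 + 20*k**4 + 155*k**3 + 580*k**2 + 1044*k + 720)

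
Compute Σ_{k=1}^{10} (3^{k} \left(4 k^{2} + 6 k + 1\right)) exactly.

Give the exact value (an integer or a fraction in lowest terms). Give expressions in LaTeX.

Σ = 37378014

t_(k+1)/t_k = 3*(4*k**2 + 14*k + 11)/(4*k**2 + 6*k + 1).
So A=3 and B=1, with C=k**2 + 3*k/2 + 1/4.
Key eq: (3)·f(k+1) = (1)·f(k) + (k**2 + 3*k/2 + 1/4).
deg f ≤ 2 (via 0,0,2).
Match coefficients ⇒ f(k) = (2*k**2 - 3*k + 2)/4.
R(k) = B(k−1)·f(k)/C(k) = (2*k**2 - 3*k + 2)/(4*k**2 + 6*k + 1); s_k = R·t_k = 3**k*(2*k**2 - 3*k + 2).
Check: Δs_k = 3**k*(4*k**2 + 6*k + 1). ✓
Sum = s_(11) − s_(1); s_(11) = 37378017, s_(1) = 3 ⇒ 37378014.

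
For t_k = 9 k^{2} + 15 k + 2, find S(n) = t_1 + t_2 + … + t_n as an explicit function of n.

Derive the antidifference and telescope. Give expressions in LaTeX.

S(n) = n \left(3 n^{2} + 12 n + 11\right)

t_(k+1)/t_k = (9*k**2 + 33*k + 26)/(9*k**2 + 15*k + 2).
Gosper form: A/B · C(k+1)/C(k) with A=1, B=1, C=k**2 + 5*k/3 + 2/9.
Solve (1)·f(k+1) − (1)·f(k) = k**2 + 5*k/3 + 2/9.
Degrees (0,0,2) ⇒ d ≤ 3.
Coefficient equations give f(k) = k*(3*k**2 + 3*k - 4)/9.
Get s_k = R·t_k = k*(3*k**2 + 3*k - 4) with R(k) = B(k−1)f(k)/C(k) = k*(3*k**2 + 3*k - 4)/(9*k**2 + 15*k + 2).
Check: Δs_k = 9*k**2 + 15*k + 2. ✓
Telescope: S(n) = s_(n+1) − s_(1) = 3*n**3 + 12*n**2 + 11*n + 2 − (2) = n*(3*n**2 + 12*n + 11).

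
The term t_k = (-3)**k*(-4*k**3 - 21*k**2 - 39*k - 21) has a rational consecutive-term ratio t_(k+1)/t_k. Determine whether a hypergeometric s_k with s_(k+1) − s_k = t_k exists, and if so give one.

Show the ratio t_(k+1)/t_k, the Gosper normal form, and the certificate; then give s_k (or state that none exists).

s_k = (-3)**k*k*(k**2 + 3*k + 3)

r(k) = 3*(-4*k**3 - 33*k**2 - 93*k - 85)/(4*k**3 + 21*k**2 + 39*k + 21) after simplifying.
Normal form (A,B,C) = (-3, 1, k**3 + 21*k**2/4 + 39*k/4 + 21/4).
Solve (-3)·f(k+1) − (1)·f(k) = k**3 + 21*k**2/4 + 39*k/4 + 21/4.
Bound: deg f ≤ 3.
A polynomial solution: f(k) = -k*(k**2 + 3*k + 3)/4.
Get s_k = R·t_k = (-3)**k*k*(k**2 + 3*k + 3) with R(k) = B(k−1)f(k)/C(k) = -k*(k**2 + 3*k + 3)/(4*k**3 + 21*k**2 + 39*k + 21).
s_(k+1) − s_k = (-3)**k*(-4*k**3 - 21*k**2 - 39*k - 21) = t_k.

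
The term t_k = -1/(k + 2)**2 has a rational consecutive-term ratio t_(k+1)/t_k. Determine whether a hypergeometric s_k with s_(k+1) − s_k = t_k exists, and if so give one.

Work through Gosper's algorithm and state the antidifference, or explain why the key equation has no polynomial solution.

none (Gosper's algorithm certifies no s_k)

Compute t_(k+1)/t_k: get (k + 2)**2/(k + 3)**2.
Take A(k)=k**2 + 4*k + 4, B(k)=k**2 + 6*k + 9, C(k)=1.
f must satisfy (k**2 + 4*k + 4)·f(k+1) − (k**2 + 4*k + 4)·f(k) = 1.
Bound: deg f ≤ 0.
Write f(k) = c0. Then LHS − RHS = -1, requiring -1 = 0: contradictory. No certificate.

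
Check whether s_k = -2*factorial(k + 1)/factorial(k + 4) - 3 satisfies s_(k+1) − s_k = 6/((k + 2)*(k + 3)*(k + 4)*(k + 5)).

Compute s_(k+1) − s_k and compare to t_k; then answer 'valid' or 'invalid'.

Valid: the claim telescopes to t_k.

s_(k+1) = -2*factorial(k + 2)/factorial(k + 5) - 3
s_(k+1) − s_k = 6/((k + 2)*(k + 3)*(k + 4)*(k + 5))
(s_(k+1) − s_k) − t_k = 0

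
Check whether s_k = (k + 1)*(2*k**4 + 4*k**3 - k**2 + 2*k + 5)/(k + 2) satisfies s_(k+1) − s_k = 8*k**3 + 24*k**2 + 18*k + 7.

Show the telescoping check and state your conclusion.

s_(k+1) = (2*k**5 + 16*k**4 + 47*k**3 + 66*k**2 + 52*k + 24)/(k + 3)
s_(k+1) − s_k = (8*k**5 + 58*k**4 + 150*k**3 + 174*k**2 + 102*k + 33)/(k**2 + 5*k + 6)
(s_(k+1) − s_k) − t_k = (-6*k**4 - 36*k**3 - 67*k**2 - 41*k - 9)/(k**2 + 5*k + 6)

Invalid: residual (-6*k**4 - 36*k**3 - 67*k**2 - 41*k - 9)/(k**2 + 5*k + 6) ≠ 0.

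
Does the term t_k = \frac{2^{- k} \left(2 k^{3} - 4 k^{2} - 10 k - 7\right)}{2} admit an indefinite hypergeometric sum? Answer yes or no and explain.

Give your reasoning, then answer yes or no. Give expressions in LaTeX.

Yes. s_k = 2^{- k} \left(- 2 k^{3} - 2 k^{2} + 3\right).

t_(k+1)/t_k = (k**3 + k**2 - 6*k - 19/2)/(2*k**3 - 4*k**2 - 10*k - 7).
Factor: A=1/2; B=1; C=k**3 - 2*k**2 - 5*k - 7/2.
Need (1/2)·f(k+1) − (1)·f(k) = k**3 - 2*k**2 - 5*k - 7/2.
deg f ≤ 3 (via 0,0,3).
Solving with deg f ≤ 3: f(k) = -2*k**3 - 2*k**2 + 3.
Then R = B(k−1)f/C = -2*(2*k**3 + 2*k**2 - 3)/(2*k**3 - 4*k**2 - 10*k - 7), so s_k = R(k)·t_k = (-2*k**3 - 2*k**2 + 3)/2**k.
s_(k+1) − s_k = (2*k**3 - 4*k**2 - 10*k - 7)/(2*2**k) = t_k.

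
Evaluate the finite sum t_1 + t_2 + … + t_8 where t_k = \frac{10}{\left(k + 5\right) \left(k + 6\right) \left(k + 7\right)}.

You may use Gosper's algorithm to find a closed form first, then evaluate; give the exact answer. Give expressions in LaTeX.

Σ = 2/21

t_(k+1)/t_k = (k + 5)/(k + 8).
Factor: A=k + 5; B=k + 8; C=1.
Solve (k + 5)·f(k+1) − (k + 7)·f(k) = 1.
deg f ≤ 2 (via 1,1,0).
Match coefficients ⇒ f(k) = k*(k + 11)/60.
So s_k = (B(k−1)f/C)·t_k = (k*(k + 7)*(k + 11)/60)·t_k = k*(k + 11)/(6*(k + 5)*(k + 6)).
Check: Δs_k = 10/(k**3 + 18*k**2 + 107*k + 210). ✓
Σ_(k=1)^(8) t_k = s_(9) − s_(1) = 1/7 − (1/21) = 2/21.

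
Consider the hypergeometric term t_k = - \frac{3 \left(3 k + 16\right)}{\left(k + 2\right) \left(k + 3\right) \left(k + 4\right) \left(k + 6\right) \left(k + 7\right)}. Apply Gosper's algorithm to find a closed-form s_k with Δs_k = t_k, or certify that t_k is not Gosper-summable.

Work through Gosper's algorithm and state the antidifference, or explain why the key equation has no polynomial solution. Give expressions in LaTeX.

s_k = \frac{k \left(- k^{2} - 11 k - 36\right)}{12 \left(k^{3} + 11 k^{2} + 36 k + 36\right)}

r(k) = (k + 2)*(k + 6)*(3*k + 19)/((k + 5)*(k + 8)*(3*k + 16)) after simplifying.
Normal form (A,B,C) = (k + 2, k + 8, k**2 + 31*k/3 + 80/3).
Solve (k + 2)·f(k+1) − (k + 7)·f(k) = k**2 + 31*k/3 + 80/3.
d = 5 from the (1,1,2) case.
Solving with deg f ≤ 5: f(k) = k*(k + 4)*(k + 5)*(k**2 + 11*k + 36)/108.
R(k) = B(k−1)·f(k)/C(k) = k*(k + 4)*(k + 7)*(k**2 + 11*k + 36)/(36*(3*k + 16)); s_k = R·t_k = k*(-k**2 - 11*k - 36)/(12*(k**3 + 11*k**2 + 36*k + 36)).
s_(k+1) − s_k = 3*(-3*k - 16)/(k**5 + 22*k**4 + 185*k**3 + 740*k**2 + 1404*k + 1008) = t_k.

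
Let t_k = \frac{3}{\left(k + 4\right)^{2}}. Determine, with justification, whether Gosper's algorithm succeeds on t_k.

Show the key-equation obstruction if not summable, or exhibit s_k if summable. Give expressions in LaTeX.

Ratio r(k) = (k + 4)**2/(k + 5)**2.
Normal form (A,B,C) = (k**2 + 8*k + 16, k**2 + 10*k + 25, 1).
Solve (k**2 + 8*k + 16)·f(k+1) − (k**2 + 8*k + 16)·f(k) = 1.
deg f ≤ 0 (via 2,2,0).
Put f(k) = c0: A·f(k+1) − B(k−1)·f(k) − C = -1; need -1 = 0 — inconsistent ⇒ no f, not summable.

No — t_k has no hypergeometric antidifference.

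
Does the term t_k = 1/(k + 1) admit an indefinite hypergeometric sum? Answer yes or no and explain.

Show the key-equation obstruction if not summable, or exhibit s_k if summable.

Step 1: r(k) = (k + 1)/(k + 2).
Take A(k)=k + 1, B(k)=k + 2, C(k)=1.
Need (k + 1)·f(k+1) − (k + 1)·f(k) = 1.
Degrees (1,1,0) ⇒ d ≤ 0.
Write f(k) = c0. Then LHS − RHS = -1, requiring -1 = 0: contradictory. No certificate.

No; the coefficient equations for f are inconsistent.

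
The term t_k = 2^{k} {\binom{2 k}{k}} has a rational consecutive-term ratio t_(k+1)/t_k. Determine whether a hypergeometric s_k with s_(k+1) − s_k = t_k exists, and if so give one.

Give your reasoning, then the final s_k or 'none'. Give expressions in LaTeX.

no hypergeometric antidifference exists

r(k) = 4*(2*k + 1)/(k + 1) after simplifying.
Factor: A=8*k + 4; B=k + 1; C=1.
Need (8*k + 4)·f(k+1) − (k)·f(k) = 1.
Degrees (1,1,0) ⇒ d ≤ -1.
Bound -1 < 0, so the key equation has no polynomial solution.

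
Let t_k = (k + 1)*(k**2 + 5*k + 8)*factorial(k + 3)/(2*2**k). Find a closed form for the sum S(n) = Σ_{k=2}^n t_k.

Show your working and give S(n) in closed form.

S(n) = -180 + n**2*factorial(n + 4)/(2*2**n) + 2*n*factorial(n + 4)/2**n + factorial(n + 4)/(2*2**n)

Ratio r(k) = (k + 2)*(k + 4)*(5*k + (k + 1)**2 + 13)/(2*(k + 1)*(k**2 + 5*k + 8)).
So A=k/2 + 2 and B=1, with C=k**3 + 6*k**2 + 13*k + 8.
Set up (k/2 + 2)·f(k+1) − (1)·f(k) − (k**3 + 6*k**2 + 13*k + 8) = 0.
d = 2 from the (1,0,3) case.
Solve for f: f(k) = 2*(k**2 + 2*k - 2) (degree 2 ≤ 2).
So s_k = (B(k−1)f/C)·t_k = (2*(k**2 + 2*k - 2)/((k + 1)*(k**2 + 5*k + 8)))·t_k = (k**2 + 2*k - 2)*factorial(k + 3)/2**k.
s_(k+1) − s_k = (k + 1)*(k**2 + 5*k + 8)*factorial(k + 3)/(2*2**k) = t_k.
Telescope: S(n) = s_(n+1) − s_(2) = 2**(-n - 1)*(n**2 + 4*n + 1)*factorial(n + 4) − (180) = -180 + n**2*factorial(n + 4)/(2*2**n) + 2*n*factorial(n + 4)/2**n + factorial(n + 4)/(2*2**n).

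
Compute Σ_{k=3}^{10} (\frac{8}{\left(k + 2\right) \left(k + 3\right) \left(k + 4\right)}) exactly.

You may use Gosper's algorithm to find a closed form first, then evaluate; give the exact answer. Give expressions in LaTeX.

Σ = 152/1365

Step 1: r(k) = (k + 2)/(k + 5).
So A=k + 2 and B=k + 5, with C=1.
Set up (k + 2)·f(k+1) − (k + 4)·f(k) − (1) = 0.
Degrees (1,1,0) ⇒ d ≤ 2.
A polynomial solution: f(k) = k*(k + 5)/12.
Certificate R = B(k−1)f/C = k*(k + 4)*(k + 5)/12 gives s_k = 2*k*(k + 5)/(3*(k + 2)*(k + 3)).
Check: Δs_k = 8/(k**3 + 9*k**2 + 26*k + 24). ✓
Evaluate s at k=11 and k=3: 176/273 and 8/15; difference 152/1365.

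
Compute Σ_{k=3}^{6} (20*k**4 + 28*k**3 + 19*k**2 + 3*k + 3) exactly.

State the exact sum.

Compute t_(k+1)/t_k: get (20*k**4 + 108*k**3 + 223*k**2 + 205*k + 73)/(20*k**4 + 28*k**3 + 19*k**2 + 3*k + 3).
Normal form (A,B,C) = (1, 1, k**4 + 7*k**3/5 + 19*k**2/20 + 3*k/20 + 3/20).
Set up (1)·f(k+1) − (1)·f(k) − (k**4 + 7*k**3/5 + 19*k**2/20 + 3*k/20 + 3/20) = 0.
d = 5 from the (0,0,4) case.
A polynomial solution: f(k) = k*(4*k**4 - 3*k**3 - k**2 - k + 4)/20.
R(k) = B(k−1)·f(k)/C(k) = k*(4*k**4 - 3*k**3 - k**2 - k + 4)/(20*k**4 + 28*k**3 + 19*k**2 + 3*k + 3); s_k = R·t_k = k*(4*k**4 - 3*k**3 - k**2 - k + 4).
Check: Δs_k = 20*k**4 + 28*k**3 + 19*k**2 + 3*k + 3. ✓
Σ_(k=3)^(6) t_k = s_(7) − s_(3) = 59661 − (705) = 58956.

Σ = 58956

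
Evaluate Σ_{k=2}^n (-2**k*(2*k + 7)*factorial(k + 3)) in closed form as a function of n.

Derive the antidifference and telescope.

S(n) = -2*2**n*factorial(n + 4) + 480

t_(k+1)/t_k = 2*(k + 4)*(2*k + 9)/(2*k + 7).
Normal form (A,B,C) = (2*k + 8, 1, k + 7/2).
Need (2*k + 8)·f(k+1) − (1)·f(k) = k + 7/2.
Bound: deg f ≤ 0.
A polynomial solution: f(k) = 1/2.
R(k) = B(k−1)·f(k)/C(k) = 1/(2*k + 7); s_k = R·t_k = -2**k*factorial(k + 3).
Verify: -2**k*(2*k + 7)*factorial(k + 3) matches t_k.
s_(n+1) = -2**(n + 1)*factorial(n + 4) and s_(2) = -480, so S(n) = -2*2**n*factorial(n + 4) + 480.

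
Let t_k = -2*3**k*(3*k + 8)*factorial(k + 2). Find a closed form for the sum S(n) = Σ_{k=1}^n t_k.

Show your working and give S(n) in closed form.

Step 1: r(k) = 3*(k + 3)*(3*k + 11)/(3*k + 8).
So A=3*k + 9 and B=1, with C=k + 8/3.
Need (3*k + 9)·f(k+1) − (1)·f(k) = k + 8/3.
d = 0 from the (1,0,1) case.
A polynomial solution: f(k) = 1/3.
R(k) = B(k−1)·f(k)/C(k) = 1/(3*k + 8); s_k = R·t_k = -2*3**k*factorial(k + 2).
s_(k+1) − s_k = -2*3**k*(3*k + 8)*factorial(k + 2) = t_k.
Telescope: S(n) = s_(n+1) − s_(1) = -6*3**n*factorial(n + 3) − (-36) = -6*3**n*factorial(n + 3) + 36.

S(n) = -6*3**n*factorial(n + 3) + 36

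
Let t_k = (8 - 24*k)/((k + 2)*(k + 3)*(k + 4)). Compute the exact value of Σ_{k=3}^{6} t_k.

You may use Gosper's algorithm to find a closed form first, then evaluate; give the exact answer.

Ratio r(k) = (k + 2)*(3*k + 2)/((k + 5)*(3*k - 1)).
A = k + 2, B = k + 5, C = k - 1/3.
Solve (k + 2)·f(k+1) − (k + 4)·f(k) = k - 1/3.
deg f ≤ 2 (via 1,1,1).
Match coefficients ⇒ f(k) = k*(5*k - 11)/36.
R(k) = B(k−1)·f(k)/C(k) = k*(k + 4)*(5*k - 11)/(12*(3*k - 1)); s_k = R·t_k = -2*k*(5*k - 11)/(3*(k + 2)*(k + 3)).
s_(k+1) − s_k = 8*(1 - 3*k)/(k**3 + 9*k**2 + 26*k + 24) = t_k.
Σ_(k=3)^(6) t_k = s_(7) − s_(3) = -56/45 − (-4/15) = -44/45.

Σ = -44/45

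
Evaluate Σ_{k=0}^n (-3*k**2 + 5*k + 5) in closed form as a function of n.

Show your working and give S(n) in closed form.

S(n) = -n**3 + n**2 + 7*n + 5

Ratio r(k) = (3*k**2 + k - 7)/(3*k**2 - 5*k - 5).
Take A(k)=1, B(k)=1, C(k)=k**2 - 5*k/3 - 5/3.
f must satisfy (1)·f(k+1) − (1)·f(k) = k**2 - 5*k/3 - 5/3.
Degrees (0,0,2) ⇒ d ≤ 3.
Solving with deg f ≤ 3: f(k) = k*(k**2 - 4*k - 2)/3.
Certificate R = B(k−1)f/C = k*(k**2 - 4*k - 2)/(3*k**2 - 5*k - 5) gives s_k = k*(-k**2 + 4*k + 2).
s_(k+1) − s_k = -3*k**2 + 5*k + 5 = t_k.
Evaluate: s_(n+1) = -n**3 + n**2 + 7*n + 5; subtract s_(0) = 0 ⇒ S(n) = -n**3 + n**2 + 7*n + 5.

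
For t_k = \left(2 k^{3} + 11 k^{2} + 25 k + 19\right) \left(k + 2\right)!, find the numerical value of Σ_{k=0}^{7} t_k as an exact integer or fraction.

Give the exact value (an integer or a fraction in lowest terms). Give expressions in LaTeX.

Σ = 558835196

Step 1: r(k) = (2*k**4 + 23*k**3 + 104*k**2 + 216*k + 171)/(2*k**3 + 11*k**2 + 25*k + 19).
Factor: A=k + 3; B=1; C=k**3 + 11*k**2/2 + 25*k/2 + 19/2.
Key eq: (k + 3)·f(k+1) = (1)·f(k) + (k**3 + 11*k**2/2 + 25*k/2 + 19/2).
From deg A=1, deg B=0, deg C=3: d=2.
Solve for f: f(k) = (2*k**2 + 3*k + 2)/2 (degree 2 ≤ 2).
Then R = B(k−1)f/C = (2*k**2 + 3*k + 2)/(2*k**3 + 11*k**2 + 25*k + 19), so s_k = R(k)·t_k = (2*k**2 + 3*k + 2)*factorial(k + 2).
s_(k+1) − s_k = (2*k**3 + 11*k**2 + 25*k + 19)*factorial(k + 2) = t_k.
Telescoping: Σ = s_(8) − s_(0) = 558835200 − (4) = 558835196.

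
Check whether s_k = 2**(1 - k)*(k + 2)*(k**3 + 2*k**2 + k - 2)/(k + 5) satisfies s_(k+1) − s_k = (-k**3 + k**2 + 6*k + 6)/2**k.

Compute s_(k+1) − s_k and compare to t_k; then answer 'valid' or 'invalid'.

s_(k+1) = (k + 3)*(k + (k + 1)**3 + 2*(k + 1)**2 - 1)/(2**k*(k + 6))
s_(k+1) − s_k = (-k**5 - 7*k**4 + 5*k**3 + 81*k**2 + 144*k + 78)/(2**k*(k**2 + 11*k + 30))
(s_(k+1) − s_k) − t_k = 3*(k**4 + 6*k**3 - 7*k**2 - 34*k - 34)/(2**k*(k**2 + 11*k + 30))

Invalid: residual 3*(k**4 + 6*k**3 - 7*k**2 - 34*k - 34)/(2**k*(k**2 + 11*k + 30)) ≠ 0.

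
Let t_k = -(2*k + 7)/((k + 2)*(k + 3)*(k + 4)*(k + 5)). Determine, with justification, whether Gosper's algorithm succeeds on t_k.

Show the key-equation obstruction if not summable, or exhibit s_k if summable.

Yes. s_k = k*(-k - 6)/(8*(k**2 + 6*k + 8)).

t_(k+1)/t_k = (k + 2)*(2*k + 9)/((k + 6)*(2*k + 7)).
So A=k + 2 and B=k + 6, with C=k + 7/2.
f must satisfy (k + 2)·f(k+1) − (k + 5)·f(k) = k + 7/2.
Bound: deg f ≤ 3.
Solving with deg f ≤ 3: f(k) = k*(k + 3)*(k + 6)/16.
Get s_k = R·t_k = k*(-k - 6)/(8*(k**2 + 6*k + 8)) with R(k) = B(k−1)f(k)/C(k) = k*(k + 3)*(k + 5)*(k + 6)/(8*(2*k + 7)).
Verify: (-2*k - 7)/(k**4 + 14*k**3 + 71*k**2 + 154*k + 120) matches t_k.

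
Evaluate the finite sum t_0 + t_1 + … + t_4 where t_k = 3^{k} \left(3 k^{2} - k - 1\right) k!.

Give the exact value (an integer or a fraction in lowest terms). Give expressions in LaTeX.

Σ = 87482

The ratio is 3*(k + 1)*(k - 3*(k + 1)**2 + 2)/(-3*k**2 + k + 1).
Factor: A=3*k + 3; B=1; C=k**2 - k/3 - 1/3.
Key eq: (3*k + 3)·f(k+1) = (1)·f(k) + (k**2 - k/3 - 1/3).
From deg A=1, deg B=0, deg C=2: d=1.
Coefficient equations give f(k) = (k - 2)/3.
So s_k = (B(k−1)f/C)·t_k = ((k - 2)/(3*k**2 - k - 1))·t_k = 3**k*(k - 2)*factorial(k).
Δs = 3**k*(3*k**2 - k - 1)*factorial(k), as required.
Telescoping: Σ = s_(5) − s_(0) = 87480 − (-2) = 87482.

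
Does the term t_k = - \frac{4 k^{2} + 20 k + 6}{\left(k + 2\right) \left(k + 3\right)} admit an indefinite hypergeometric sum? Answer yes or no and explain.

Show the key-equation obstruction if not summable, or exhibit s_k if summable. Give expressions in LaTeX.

Yes. s_k = \frac{k \left(1 - 4 k\right)}{k + 2}.

Ratio r(k) = (k + 2)*(10*k + 2*(k + 1)**2 + 13)/((k + 4)*(2*k**2 + 10*k + 3)).
So A=k + 2 and B=k + 4, with C=k**2 + 5*k + 3/2.
Need (k + 2)·f(k+1) − (k + 3)·f(k) = k**2 + 5*k + 3/2.
deg f ≤ 2 (via 1,1,2).
Coefficient equations give f(k) = k*(4*k - 1)/4.
R(k) = B(k−1)·f(k)/C(k) = k*(k + 3)*(4*k - 1)/(2*(2*k**2 + 10*k + 3)); s_k = R·t_k = k*(1 - 4*k)/(k + 2).
Check: Δs_k = 2*(-2*k**2 - 10*k - 3)/(k**2 + 5*k + 6). ✓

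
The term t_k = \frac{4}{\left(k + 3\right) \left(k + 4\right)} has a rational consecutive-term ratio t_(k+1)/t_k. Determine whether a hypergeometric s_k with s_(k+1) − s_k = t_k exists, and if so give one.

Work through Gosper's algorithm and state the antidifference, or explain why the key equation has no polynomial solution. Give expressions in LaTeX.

s_k = \frac{4 k}{3 \left(k + 3\right)}

Compute t_(k+1)/t_k: get (k + 3)/(k + 5).
Take A(k)=k + 3, B(k)=k + 5, C(k)=1.
Set up (k + 3)·f(k+1) − (k + 4)·f(k) − (1) = 0.
Bound: deg f ≤ 1.
Coefficient equations give f(k) = k/3.
Get s_k = R·t_k = 4*k/(3*(k + 3)) with R(k) = B(k−1)f(k)/C(k) = k*(k + 4)/3.
Verify: 4/(k**2 + 7*k + 12) matches t_k.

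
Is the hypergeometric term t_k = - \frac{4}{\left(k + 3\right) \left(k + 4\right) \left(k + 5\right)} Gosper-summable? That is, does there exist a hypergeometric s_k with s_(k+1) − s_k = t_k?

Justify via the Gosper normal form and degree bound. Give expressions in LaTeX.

The ratio is (k + 3)/(k + 6).
Factor: A=k + 3; B=k + 6; C=1.
Need (k + 3)·f(k+1) − (k + 5)·f(k) = 1.
From deg A=1, deg B=1, deg C=0: d=2.
Match coefficients ⇒ f(k) = k*(k + 7)/24.
Certificate R = B(k−1)f/C = k*(k + 5)*(k + 7)/24 gives s_k = k*(-k - 7)/(6*(k + 3)*(k + 4)).
s_(k+1) − s_k = -4/(k**3 + 12*k**2 + 47*k + 60) = t_k.

Yes. s_k = \frac{k \left(- k - 7\right)}{6 \left(k + 3\right) \left(k + 4\right)}.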